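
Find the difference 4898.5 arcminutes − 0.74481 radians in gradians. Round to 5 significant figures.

43.297 grad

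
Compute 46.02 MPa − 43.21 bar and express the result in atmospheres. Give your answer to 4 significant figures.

46.02 MPa = 454.182 atm and 43.21 bar = 42.6450 atm.
454.182 − 42.6450 ≈ 411.5 atm.

411.5 atmospheres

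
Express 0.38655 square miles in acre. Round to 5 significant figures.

1 square mile = 640.000 acre.
0.38655 × 640.000 ≈ 247.39 acre.

247.39 acres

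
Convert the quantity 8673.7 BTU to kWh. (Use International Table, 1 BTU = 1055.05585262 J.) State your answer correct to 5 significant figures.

2.5420 kWh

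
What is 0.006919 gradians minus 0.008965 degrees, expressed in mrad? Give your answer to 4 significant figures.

-0.04779 mrad

0.006919 grad = 0.108683 mrad and 0.008965 ° = 0.156469 mrad.
0.108683 − 0.156469 ≈ -0.04779 mrad.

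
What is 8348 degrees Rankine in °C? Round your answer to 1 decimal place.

4364.6 °C

°R = (°C + 273.15) × 9/5.
Applying the formula gives 4364.6 °C.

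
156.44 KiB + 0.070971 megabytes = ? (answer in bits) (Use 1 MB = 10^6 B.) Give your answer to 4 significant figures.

1.849e+6 bit

156.44 KiB = 1.28156e+6 bit and 0.070971 MB = 567768 bit.
1.28156e+6 + 567768 ≈ 1.849e+6 bit.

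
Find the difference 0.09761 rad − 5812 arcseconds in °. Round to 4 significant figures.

3.978 °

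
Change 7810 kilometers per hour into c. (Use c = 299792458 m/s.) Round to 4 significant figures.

1 kilometer per hour = 9.26567e-10 times the speed of light.
Thus 7810 × 9.26567e-10 ≈ 7.236e-6 c.

7.236e-6 c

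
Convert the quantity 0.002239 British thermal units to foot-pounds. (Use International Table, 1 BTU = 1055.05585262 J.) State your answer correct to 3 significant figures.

1.74 ft·lbf

1 BTU = 778.169 foot-pounds.
Then 0.002239 × 778.169 ≈ 1.74 ft·lbf.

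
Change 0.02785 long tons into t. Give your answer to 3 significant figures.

0.0283 t

1 long ton = 1.01605 metric tons.
So 0.02785 × 1.01605 ≈ 0.0283 t.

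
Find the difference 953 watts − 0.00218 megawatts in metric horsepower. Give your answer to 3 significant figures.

-1.67 PS

953 W = 1.29572 PS and 0.00218 MW = 2.96398 PS.
1.29572 − 2.96398 ≈ -1.67 PS.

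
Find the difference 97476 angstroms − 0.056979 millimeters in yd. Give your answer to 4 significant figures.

97476 Å = 1.06601e-5 yd and 0.056979 mm = 6.23130e-5 yd.
1.06601e-5 − 6.23130e-5 ≈ -5.165e-5 yd.

-5.165e-5 yards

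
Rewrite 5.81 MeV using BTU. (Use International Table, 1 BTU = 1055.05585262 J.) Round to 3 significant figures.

8.82e-16 British thermal units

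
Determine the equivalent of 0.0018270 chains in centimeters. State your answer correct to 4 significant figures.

3.675 centimeters

1 chain = 2011.68 cm.
So 0.0018270 × 2011.68 ≈ 3.675 cm.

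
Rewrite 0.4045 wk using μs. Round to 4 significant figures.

1 week = 6.04800e+11 μs.
Thus 0.4045 × 6.04800e+11 ≈ 2.446e+11 μs.

2.446e+11 μs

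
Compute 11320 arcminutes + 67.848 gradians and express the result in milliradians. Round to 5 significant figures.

11320 arcmin = 3292.85 mrad and 67.848 grad = 1065.75 mrad.
3292.85 + 1065.75 ≈ 4358.6 mrad.

4358.6 milliradians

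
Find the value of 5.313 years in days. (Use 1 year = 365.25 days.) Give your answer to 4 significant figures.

1941 days

1 year = 365.250 days.
5.313 × 365.250 ≈ 1941 d.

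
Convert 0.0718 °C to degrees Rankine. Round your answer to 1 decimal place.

491.8 °R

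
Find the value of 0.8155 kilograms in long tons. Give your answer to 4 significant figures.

1 kg = 0.000984207 long ton.
Then 0.8155 × 0.000984207 ≈ 0.0008026 long ton.

0.0008026 long tons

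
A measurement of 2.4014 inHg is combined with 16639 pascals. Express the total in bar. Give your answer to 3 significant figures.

0.248 bar

2.4014 inHg = 0.0813207 bar and 16639 Pa = 0.166390 bar.
0.0813207 + 0.166390 ≈ 0.248 bar.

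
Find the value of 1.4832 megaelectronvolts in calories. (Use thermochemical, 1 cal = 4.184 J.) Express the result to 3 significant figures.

5.68e-14 cal

1 MeV = 3.82929e-14 calories.
1.4832 × 3.82929e-14 ≈ 5.68e-14 cal.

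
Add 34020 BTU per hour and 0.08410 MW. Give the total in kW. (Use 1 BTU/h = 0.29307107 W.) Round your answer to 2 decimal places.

94.07 kilowatts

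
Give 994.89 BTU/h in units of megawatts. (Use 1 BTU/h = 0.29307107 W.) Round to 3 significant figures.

0.000292 MW

1 BTU/h = 2.93071e-7 MW.
So 994.89 × 2.93071e-7 ≈ 0.000292 MW.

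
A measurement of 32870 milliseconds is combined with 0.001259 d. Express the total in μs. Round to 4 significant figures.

32870 ms = 3.28700 × 10^7 μs and 0.001259 d = 1.08778 × 10^8 μs.
3.28700 × 10^7 + 1.08778 × 10^8 ≈ 1.416 × 10^8 μs.

1.416 × 10^8 μs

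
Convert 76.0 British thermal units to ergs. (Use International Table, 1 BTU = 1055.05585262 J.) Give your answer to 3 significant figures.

8.02 × 10^11 ergs

1 BTU = 1.05506 × 10^10 ergs.
Then 76.0 × 1.05506 × 10^10 ≈ 8.02 × 10^11 erg.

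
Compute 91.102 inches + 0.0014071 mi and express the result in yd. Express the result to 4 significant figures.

5.007 yards

91.102 in = 2.53061 yd and 0.0014071 mi = 2.47650 yd.
2.53061 + 2.47650 ≈ 5.007 yd.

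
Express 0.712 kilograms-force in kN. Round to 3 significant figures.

0.00698 kilonewtons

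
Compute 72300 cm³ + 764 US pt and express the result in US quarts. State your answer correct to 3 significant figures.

458 US qt

72300 cm³ = 76.3986 US qt and 764 US pt = 382.000 US qt.
76.3986 + 382.000 ≈ 458 US qt.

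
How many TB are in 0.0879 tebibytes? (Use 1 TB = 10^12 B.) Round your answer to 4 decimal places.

1 TiB = 1.09951 TB.
Then 0.0879 × 1.09951 ≈ 0.0966 TB.

0.0966 TB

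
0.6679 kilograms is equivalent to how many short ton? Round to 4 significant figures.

0.0007362 short ton

1 kilogram = 0.00110231 short tons.
0.6679 × 0.00110231 ≈ 0.0007362 short ton.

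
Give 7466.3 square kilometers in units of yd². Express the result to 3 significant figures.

1 square kilometer = 1.19599 × 10^6 square yards.
7466.3 × 1.19599 × 10^6 ≈ 8.93 × 10^9 yd².

8.93 × 10^9 square yards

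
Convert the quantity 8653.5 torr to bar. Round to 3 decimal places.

11.537 bar

1 torr = 0.00133322 bar.
8653.5 × 0.00133322 ≈ 11.537 bar.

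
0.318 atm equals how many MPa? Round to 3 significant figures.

1 atmosphere = 0.101325 MPa.
So 0.318 × 0.101325 ≈ 0.0322 MPa.

0.0322 megapascals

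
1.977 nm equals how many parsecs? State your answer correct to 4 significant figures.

1 nanometer = 3.24078 × 10^-26 pc.
So 1.977 × 3.24078 × 10^-26 ≈ 6.407 × 10^-26 pc.

6.407 × 10^-26 parsecs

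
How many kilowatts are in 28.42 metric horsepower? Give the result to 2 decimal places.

20.90 kilowatts

1 PS = 0.735499 kW.
So 28.42 × 0.735499 ≈ 20.90 kW.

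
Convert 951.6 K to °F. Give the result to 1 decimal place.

K = (°F + 459.67) × 5/9.
Applying the formula gives 1253.2 °F.

1253.2 degrees Fahrenheit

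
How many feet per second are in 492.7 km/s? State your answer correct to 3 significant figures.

1 km/s = 3280.84 feet per second.
So 492.7 × 3280.84 ≈ 1.62 × 10^6 ft/s.

1.62 × 10^6 feet per second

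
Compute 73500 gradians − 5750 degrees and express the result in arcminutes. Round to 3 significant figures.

3.62e+6 arcmin

73500 grad = 3.96900e+6 arcmin and 5750 ° = 345000 arcmin.
3.96900e+6 − 345000 ≈ 3.62e+6 arcmin.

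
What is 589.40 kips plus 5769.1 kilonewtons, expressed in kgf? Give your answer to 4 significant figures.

855600 kilograms-force

589.40 kip = 267347 kgf and 5769.1 kN = 588284 kgf.
267347 + 588284 ≈ 855600 kgf.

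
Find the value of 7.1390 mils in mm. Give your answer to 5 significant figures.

0.18133 millimeters

1 mil = 0.0254000 mm.
7.1390 × 0.0254000 ≈ 0.18133 mm.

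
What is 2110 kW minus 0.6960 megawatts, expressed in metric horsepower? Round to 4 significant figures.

2110 kW = 2868.80 PS and 0.6960 MW = 946.297 PS.
2868.80 − 946.297 ≈ 1923 PS.

1923 metric horsepower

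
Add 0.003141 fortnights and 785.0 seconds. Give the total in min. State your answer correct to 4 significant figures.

76.41 minutes

0.003141 fortnight = 63.3226 min and 785.0 s = 13.0833 min.
63.3226 + 13.0833 ≈ 76.41 min.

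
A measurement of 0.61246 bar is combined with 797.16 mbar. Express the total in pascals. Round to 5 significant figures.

0.61246 bar = 61246.0 Pa and 797.16 mbar = 79716.0 Pa.
61246.0 + 79716.0 ≈ 140960 Pa.

140960 pascals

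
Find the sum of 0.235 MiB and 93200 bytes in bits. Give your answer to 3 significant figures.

0.235 MiB = 1.97132e+6 bit and 93200 B = 745600 bit.
1.97132e+6 + 745600 ≈ 2.72e+6 bit.

2.72e+6 bits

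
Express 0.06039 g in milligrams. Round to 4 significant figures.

1 gram = 1000.00 mg.
Then 0.06039 × 1000.00 ≈ 60.39 mg.

60.39 mg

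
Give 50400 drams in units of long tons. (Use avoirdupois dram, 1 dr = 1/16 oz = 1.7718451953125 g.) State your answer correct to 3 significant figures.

1 dram = 1.74386e-6 long tons.
Thus 50400 × 1.74386e-6 ≈ 0.0879 long ton.

0.0879 long tons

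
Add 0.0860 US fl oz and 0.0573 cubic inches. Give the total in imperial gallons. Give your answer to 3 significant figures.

0.000766 imp gal

0.0860 US fl oz = 0.000559453 imp gal and 0.0573 in³ = 0.000206546 imp gal.
0.000559453 + 0.000206546 ≈ 0.000766 imp gal.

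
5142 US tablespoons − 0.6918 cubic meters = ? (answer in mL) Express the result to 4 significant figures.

-615800 mL

5142 US tbsp = 76033.5 mL and 0.6918 m³ = 691800 mL.
76033.5 − 691800 ≈ -615800 mL.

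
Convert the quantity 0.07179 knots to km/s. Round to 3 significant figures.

3.69 × 10^-5 kilometers per second

1 kn = 0.000514444 km/s.
Then 0.07179 × 0.000514444 ≈ 3.69 × 10^-5 km/s.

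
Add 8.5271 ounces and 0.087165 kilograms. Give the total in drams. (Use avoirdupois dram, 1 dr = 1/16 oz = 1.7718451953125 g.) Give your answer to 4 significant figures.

8.5271 oz = 136.434 dr and 0.087165 kg = 49.1945 dr.
136.434 + 49.1945 ≈ 185.6 dr.

185.6 dr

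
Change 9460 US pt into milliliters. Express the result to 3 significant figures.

1 US pint = 473.176 mL.
9460 × 473.176 ≈ 4.48e+6 mL.

4.48e+6 mL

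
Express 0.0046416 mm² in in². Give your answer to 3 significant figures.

1 mm² = 0.00155000 in².
So 0.0046416 × 0.00155000 ≈ 7.19e-6 in².

7.19e-6 square inches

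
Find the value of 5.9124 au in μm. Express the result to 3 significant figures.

8.84e+17 micrometers

1 au = 1.49598e+17 μm.
5.9124 × 1.49598e+17 ≈ 8.84e+17 μm.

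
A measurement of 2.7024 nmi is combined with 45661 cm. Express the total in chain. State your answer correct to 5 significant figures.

2.7024 nmi = 248.789 chain and 45661 cm = 22.6979 chain.
248.789 + 22.6979 ≈ 271.49 chain.

271.49 chains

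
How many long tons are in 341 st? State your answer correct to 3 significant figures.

2.13 long tons

1 st = 0.00625000 long tons.
341 × 0.00625000 ≈ 2.13 long ton.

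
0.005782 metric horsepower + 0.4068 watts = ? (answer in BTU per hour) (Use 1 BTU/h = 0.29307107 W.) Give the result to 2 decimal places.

15.90 BTU/h

0.005782 PS = 14.5107 BTU/h and 0.4068 W = 1.38806 BTU/h.
14.5107 + 1.38806 ≈ 15.90 BTU/h.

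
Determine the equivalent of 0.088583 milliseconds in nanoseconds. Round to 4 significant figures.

1 ms = 1.00000e+6 ns.
So 0.088583 × 1.00000e+6 ≈ 88580 ns.

88580 nanoseconds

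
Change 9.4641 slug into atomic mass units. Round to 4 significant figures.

1 slug = 8.78865 × 10^27 u.
Then 9.4641 × 8.78865 × 10^27 ≈ 8.318 × 10^28 u.

8.318 × 10^28 u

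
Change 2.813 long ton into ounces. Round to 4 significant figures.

100800 ounces

1 long ton = 35840.0 ounces.
Then 2.813 × 35840.0 ≈ 100800 oz.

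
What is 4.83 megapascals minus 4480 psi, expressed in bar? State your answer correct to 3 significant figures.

-261 bar

4.83 MPa = 48.3000 bar and 4480 psi = 308.885 bar.
48.3000 − 308.885 ≈ -261 bar.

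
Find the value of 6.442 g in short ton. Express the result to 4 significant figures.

7.101 × 10^-6 short ton

1 g = 1.10231 × 10^-6 short ton.
So 6.442 × 1.10231 × 10^-6 ≈ 7.101 × 10^-6 short ton.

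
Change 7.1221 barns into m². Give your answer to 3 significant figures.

1 barn = 1.00000 × 10^-28 m².
So 7.1221 × 1.00000 × 10^-28 ≈ 7.12 × 10^-28 m².

7.12 × 10^-28 m²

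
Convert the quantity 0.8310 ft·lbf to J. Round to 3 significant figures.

1.13 J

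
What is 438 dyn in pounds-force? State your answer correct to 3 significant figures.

0.000985 lbf

1 dyne = 2.24809 × 10^-6 lbf.
438 × 2.24809 × 10^-6 ≈ 0.000985 lbf.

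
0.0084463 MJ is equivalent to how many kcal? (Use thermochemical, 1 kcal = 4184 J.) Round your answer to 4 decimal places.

1 MJ = 239.006 kcal.
Thus 0.0084463 × 239.006 ≈ 2.0187 kcal.

2.0187 kilocalories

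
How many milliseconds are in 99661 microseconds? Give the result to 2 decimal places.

1 μs = 0.00100000 milliseconds.
Thus 99661 × 0.00100000 ≈ 99.66 ms.

99.66 milliseconds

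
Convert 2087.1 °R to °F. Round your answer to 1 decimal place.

1627.4 °F

°R = °F + 459.67.
Applying the formula gives 1627.4 °F.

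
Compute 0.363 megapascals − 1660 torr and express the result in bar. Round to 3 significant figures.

1.42 bar

0.363 MPa = 3.63000 bar and 1660 torr = 2.21315 bar.
3.63000 − 2.21315 ≈ 1.42 bar.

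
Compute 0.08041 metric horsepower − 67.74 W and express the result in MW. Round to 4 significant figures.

0.08041 PS = 5.914145 × 10^-5 MW and 67.74 W = 6.774000 × 10^-5 MW.
5.914145 × 10^-5 − 6.774000 × 10^-5 ≈ -8.599 × 10^-6 MW.

-8.599 × 10^-6 megawatts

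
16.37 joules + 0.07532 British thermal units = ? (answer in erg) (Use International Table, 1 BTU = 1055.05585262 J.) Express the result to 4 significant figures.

16.37 J = 1.63700e+8 erg and 0.07532 BTU = 7.94668e+8 erg.
1.63700e+8 + 7.94668e+8 ≈ 9.584e+8 erg.

9.584e+8 ergs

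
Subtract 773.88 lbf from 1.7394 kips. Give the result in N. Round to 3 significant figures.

1.7394 kip = 7737.24 N and 773.88 lbf = 3442.39 N.
7737.24 − 3442.39 ≈ 4290 N.

4290 N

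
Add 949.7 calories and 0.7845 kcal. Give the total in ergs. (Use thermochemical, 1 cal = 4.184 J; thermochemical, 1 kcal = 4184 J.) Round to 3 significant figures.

7.26 × 10^10 erg

949.7 cal = 3.97354 × 10^10 erg and 0.7845 kcal = 3.28235 × 10^10 erg.
3.97354 × 10^10 + 3.28235 × 10^10 ≈ 7.26 × 10^10 erg.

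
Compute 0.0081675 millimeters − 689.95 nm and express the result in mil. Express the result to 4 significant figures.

0.2944 mil

0.0081675 mm = 0.321555 mil and 689.95 nm = 0.0271634 mil.
0.321555 − 0.0271634 ≈ 0.2944 mil.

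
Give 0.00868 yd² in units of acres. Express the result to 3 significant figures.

1.79 × 10^-6 acre

1 yd² = 0.000206612 acres.
Then 0.00868 × 0.000206612 ≈ 1.79 × 10^-6 acre.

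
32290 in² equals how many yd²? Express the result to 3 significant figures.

1 in² = 0.000771605 yd².
32290 × 0.000771605 ≈ 24.9 yd².

24.9 yd²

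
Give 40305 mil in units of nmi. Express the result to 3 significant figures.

0.000553 nautical miles

1 mil = 1.37149e-8 nautical miles.
So 40305 × 1.37149e-8 ≈ 0.000553 nmi.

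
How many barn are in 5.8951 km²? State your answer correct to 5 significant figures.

1 square kilometer = 1.00000e+34 barns.
So 5.8951 × 1.00000e+34 ≈ 5.8951e+34 barn.

5.8951e+34 barn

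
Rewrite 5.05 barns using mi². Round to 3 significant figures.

1.95 × 10^-34 mi²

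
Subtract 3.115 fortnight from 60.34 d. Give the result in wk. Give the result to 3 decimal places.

60.34 d = 8.62000 wk and 3.115 fortnight = 6.23000 wk.
8.62000 − 6.23000 ≈ 2.390 wk.

2.390 wk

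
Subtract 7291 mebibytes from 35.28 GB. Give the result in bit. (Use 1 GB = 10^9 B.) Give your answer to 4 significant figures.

35.28 GB = 2.82240 × 10^11 bit and 7291 MiB = 6.11613 × 10^10 bit.
2.82240 × 10^11 − 6.11613 × 10^10 ≈ 2.211 × 10^11 bit.

2.211 × 10^11 bit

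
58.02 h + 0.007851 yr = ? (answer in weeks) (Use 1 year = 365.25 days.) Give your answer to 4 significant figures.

58.02 h = 0.345357 wk and 0.007851 yr = 0.409654 wk.
0.345357 + 0.409654 ≈ 0.7550 wk.

0.7550 weeks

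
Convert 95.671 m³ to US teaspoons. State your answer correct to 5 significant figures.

1 cubic meter = 202884 US tsp.
Then 95.671 × 202884 ≈ 1.9410 × 10^7 US tsp.

1.9410 × 10^7 US teaspoons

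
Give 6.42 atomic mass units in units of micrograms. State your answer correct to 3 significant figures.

1.07 × 10^-17 μg

1 atomic mass unit = 1.66054 × 10^-18 μg.
Then 6.42 × 1.66054 × 10^-18 ≈ 1.07 × 10^-17 μg.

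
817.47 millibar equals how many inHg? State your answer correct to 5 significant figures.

24.140 inches of mercury

1 millibar = 0.0295300 inches of mercury.
So 817.47 × 0.0295300 ≈ 24.140 inHg.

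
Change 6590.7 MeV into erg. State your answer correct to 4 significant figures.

0.01056 ergs

1 megaelectronvolt = 1.60218e-6 erg.
Then 6590.7 × 1.60218e-6 ≈ 0.01056 erg.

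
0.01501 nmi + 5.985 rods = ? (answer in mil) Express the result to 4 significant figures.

0.01501 nmi = 1.09443 × 10^6 mil and 5.985 rod = 1.18503 × 10^6 mil.
1.09443 × 10^6 + 1.18503 × 10^6 ≈ 2.279 × 10^6 mil.

2.279 × 10^6 mil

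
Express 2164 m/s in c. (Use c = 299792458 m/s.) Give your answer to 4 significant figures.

1 meter per second = 3.33564e-9 c.
Then 2164 × 3.33564e-9 ≈ 7.218e-6 c.

7.218e-6 times the speed of light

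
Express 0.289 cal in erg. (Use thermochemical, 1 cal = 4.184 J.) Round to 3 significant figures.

1.21e+7 ergs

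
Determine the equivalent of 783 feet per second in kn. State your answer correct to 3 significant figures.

1 foot per second = 0.592484 knots.
Then 783 × 0.592484 ≈ 464 kn.

464 knots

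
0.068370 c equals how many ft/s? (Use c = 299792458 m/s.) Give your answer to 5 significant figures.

6.7247 × 10^7 feet per second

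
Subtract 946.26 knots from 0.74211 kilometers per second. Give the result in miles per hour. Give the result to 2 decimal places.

571.12 mph

0.74211 km/s = 1660.053 mph and 946.26 kn = 1088.937 mph.
1660.053 − 1088.937 ≈ 571.12 mph.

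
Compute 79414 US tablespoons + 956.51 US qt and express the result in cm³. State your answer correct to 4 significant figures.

2.079 × 10^6 cubic centimeters

79414 US tbsp = 1.17428 × 10^6 cm³ and 956.51 US qt = 905196 cm³.
1.17428 × 10^6 + 905196 ≈ 2.079 × 10^6 cm³.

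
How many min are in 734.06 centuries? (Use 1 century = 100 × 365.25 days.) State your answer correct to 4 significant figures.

3.861e+10 min

1 century = 5.25960e+7 minutes.
734.06 × 5.25960e+7 ≈ 3.861e+10 min.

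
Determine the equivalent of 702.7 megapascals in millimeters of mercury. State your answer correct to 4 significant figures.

5.271e+6 millimeters of mercury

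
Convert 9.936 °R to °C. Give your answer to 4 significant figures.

-267.6 °C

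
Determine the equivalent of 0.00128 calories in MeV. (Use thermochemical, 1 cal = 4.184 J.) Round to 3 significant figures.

1 cal = 2.61145e+13 megaelectronvolts.
Then 0.00128 × 2.61145e+13 ≈ 3.34e+10 MeV.

3.34e+10 megaelectronvolts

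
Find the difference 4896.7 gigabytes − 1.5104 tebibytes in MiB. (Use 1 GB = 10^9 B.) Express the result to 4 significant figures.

4896.7 GB = 4.66986e+6 MiB and 1.5104 TiB = 1.58377e+6 MiB.
4.66986e+6 − 1.58377e+6 ≈ 3.086e+6 MiB.

3.086e+6 MiB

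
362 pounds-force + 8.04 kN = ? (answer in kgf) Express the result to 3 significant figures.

984 kilograms-force

362 lbf = 164.200 kgf and 8.04 kN = 819.852 kgf.
164.200 + 819.852 ≈ 984 kgf.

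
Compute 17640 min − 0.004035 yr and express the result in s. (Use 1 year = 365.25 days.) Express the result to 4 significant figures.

931100 s

17640 min = 1.05840 × 10^6 s and 0.004035 yr = 127335 s.
1.05840 × 10^6 − 127335 ≈ 931100 s.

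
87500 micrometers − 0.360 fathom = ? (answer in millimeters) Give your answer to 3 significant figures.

-571 mm

87500 μm = 87.5000 mm and 0.360 fathom = 658.368 mm.
87.5000 − 658.368 ≈ -571 mm.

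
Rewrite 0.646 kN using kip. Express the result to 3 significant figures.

1 kilonewton = 0.224809 kip.
Thus 0.646 × 0.224809 ≈ 0.145 kip.

0.145 kip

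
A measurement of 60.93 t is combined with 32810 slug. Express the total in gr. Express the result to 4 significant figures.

8.330e+9 gr

60.93 t = 9.40294e+8 gr and 32810 slug = 7.38941e+9 gr.
9.40294e+8 + 7.38941e+9 ≈ 8.330e+9 gr.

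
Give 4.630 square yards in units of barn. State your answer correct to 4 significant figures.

3.871 × 10^28 barns

1 yd² = 8.36127 × 10^27 barns.
4.630 × 8.36127 × 10^27 ≈ 3.871 × 10^28 barn.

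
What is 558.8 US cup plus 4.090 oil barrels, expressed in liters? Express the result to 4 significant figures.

558.8 US cup = 132.206 L and 4.090 bbl = 650.258 L.
132.206 + 650.258 ≈ 782.5 L.

782.5 L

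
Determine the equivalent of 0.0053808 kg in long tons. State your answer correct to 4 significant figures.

5.296e-6 long ton

1 kilogram = 0.000984207 long tons.
So 0.0053808 × 0.000984207 ≈ 5.296e-6 long ton.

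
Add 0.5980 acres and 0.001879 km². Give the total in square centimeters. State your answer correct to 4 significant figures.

4.299e+7 cm²

0.5980 acre = 2.42002e+7 cm² and 0.001879 km² = 1.87900e+7 cm².
2.42002e+7 + 1.87900e+7 ≈ 4.299e+7 cm².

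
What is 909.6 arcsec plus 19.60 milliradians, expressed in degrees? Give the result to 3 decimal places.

1.376 degrees

909.6 arcsec = 0.252667 ° and 19.60 mrad = 1.12300 °.
0.252667 + 1.12300 ≈ 1.376 °.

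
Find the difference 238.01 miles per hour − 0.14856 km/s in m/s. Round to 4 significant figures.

238.01 mph = 106.400 m/s and 0.14856 km/s = 148.560 m/s.
106.400 − 148.560 ≈ -42.16 m/s.

-42.16 m/s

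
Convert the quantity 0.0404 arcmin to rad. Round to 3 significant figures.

1.18e-5 radians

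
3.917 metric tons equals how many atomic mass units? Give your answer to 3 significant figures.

2.36e+30 atomic mass units

1 t = 6.02214e+29 u.
Thus 3.917 × 6.02214e+29 ≈ 2.36e+30 u.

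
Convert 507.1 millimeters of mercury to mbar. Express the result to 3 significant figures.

676 mbar

1 millimeter of mercury = 1.33322 millibar.
Then 507.1 × 1.33322 ≈ 676 mbar.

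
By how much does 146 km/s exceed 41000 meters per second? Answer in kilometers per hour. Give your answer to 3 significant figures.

146 km/s = 525600 km/h and 41000 m/s = 147600 km/h.
525600 − 147600 ≈ 378000 km/h.

378000 km/h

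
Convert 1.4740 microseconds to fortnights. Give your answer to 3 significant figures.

1.22 × 10^-12 fortnights

1 microsecond = 8.26720 × 10^-13 fortnight.
Then 1.4740 × 8.26720 × 10^-13 ≈ 1.22 × 10^-12 fortnight.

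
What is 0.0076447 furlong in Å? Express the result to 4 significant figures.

1 furlong = 2.01168e+12 Å.
0.0076447 × 2.01168e+12 ≈ 1.538e+10 Å.

1.538e+10 angstroms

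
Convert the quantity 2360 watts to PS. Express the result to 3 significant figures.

3.21 PS

1 watt = 0.00135962 PS.
Thus 2360 × 0.00135962 ≈ 3.21 PS.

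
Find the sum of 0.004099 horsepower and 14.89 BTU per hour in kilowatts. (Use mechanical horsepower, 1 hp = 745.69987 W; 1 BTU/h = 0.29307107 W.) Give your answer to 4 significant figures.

0.004099 hp = 0.00305662 kW and 14.89 BTU/h = 0.00436383 kW.
0.00305662 + 0.00436383 ≈ 0.007420 kW.

0.007420 kW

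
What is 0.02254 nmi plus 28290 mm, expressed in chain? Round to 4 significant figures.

0.02254 nmi = 2.07509 chain and 28290 mm = 1.40629 chain.
2.07509 + 1.40629 ≈ 3.481 chain.

3.481 chain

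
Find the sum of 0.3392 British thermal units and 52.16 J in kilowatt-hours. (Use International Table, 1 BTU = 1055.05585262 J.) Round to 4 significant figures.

0.3392 BTU = 9.94097 × 10^-5 kWh and 52.16 J = 1.44889 × 10^-5 kWh.
9.94097 × 10^-5 + 1.44889 × 10^-5 ≈ 0.0001139 kWh.

0.0001139 kWh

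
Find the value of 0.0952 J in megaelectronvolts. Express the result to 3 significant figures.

5.94e+11 megaelectronvolts

1 J = 6.24151e+12 megaelectronvolts.
So 0.0952 × 6.24151e+12 ≈ 5.94e+11 MeV.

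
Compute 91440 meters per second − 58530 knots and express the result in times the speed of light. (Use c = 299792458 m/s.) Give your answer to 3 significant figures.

0.000205 c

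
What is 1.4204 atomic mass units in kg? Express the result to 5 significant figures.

2.3586 × 10^-27 kg

1 u = 1.66054 × 10^-27 kilograms.
1.4204 × 1.66054 × 10^-27 ≈ 2.3586 × 10^-27 kg.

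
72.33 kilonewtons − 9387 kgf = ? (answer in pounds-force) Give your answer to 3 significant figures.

-4430 lbf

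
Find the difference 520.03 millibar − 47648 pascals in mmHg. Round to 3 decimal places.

32.665 millimeters of mercury

520.03 mbar = 390.0545 mmHg and 47648 Pa = 357.3893 mmHg.
390.0545 − 357.3893 ≈ 32.665 mmHg.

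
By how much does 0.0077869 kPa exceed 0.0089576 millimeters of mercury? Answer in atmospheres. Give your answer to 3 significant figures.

6.51 × 10^-5 atmospheres

0.0077869 kPa = 7.68507 × 10^-5 atm and 0.0089576 mmHg = 1.17863 × 10^-5 atm.
7.68507 × 10^-5 − 1.17863 × 10^-5 ≈ 6.51 × 10^-5 atm.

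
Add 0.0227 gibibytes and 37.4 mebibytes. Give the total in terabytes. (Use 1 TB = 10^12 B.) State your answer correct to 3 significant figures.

6.36 × 10^-5 TB

0.0227 GiB = 2.43739 × 10^-5 TB and 37.4 MiB = 3.92167 × 10^-5 TB.
2.43739 × 10^-5 + 3.92167 × 10^-5 ≈ 6.36 × 10^-5 TB.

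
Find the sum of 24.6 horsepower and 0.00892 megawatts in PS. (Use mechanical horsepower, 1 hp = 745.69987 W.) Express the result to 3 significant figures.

24.6 hp = 24.9412 PS and 0.00892 MW = 12.1278 PS.
24.9412 + 12.1278 ≈ 37.1 PS.

37.1 PS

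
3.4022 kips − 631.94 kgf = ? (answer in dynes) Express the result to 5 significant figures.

3.4022 kip = 1.51337 × 10^9 dyn and 631.94 kgf = 6.19721 × 10^8 dyn.
1.51337 × 10^9 − 6.19721 × 10^8 ≈ 8.9365 × 10^8 dyn.

8.9365 × 10^8 dynes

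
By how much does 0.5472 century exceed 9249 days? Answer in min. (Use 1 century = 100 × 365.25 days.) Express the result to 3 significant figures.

1.55 × 10^7 min

0.5472 century = 2.87805 × 10^7 min and 9249 d = 1.33186 × 10^7 min.
2.87805 × 10^7 − 1.33186 × 10^7 ≈ 1.55 × 10^7 min.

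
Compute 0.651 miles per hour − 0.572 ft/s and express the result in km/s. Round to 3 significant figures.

0.000117 km/s

0.651 mph = 0.000291023 km/s and 0.572 ft/s = 0.000174346 km/s.
0.000291023 − 0.000174346 ≈ 0.000117 km/s.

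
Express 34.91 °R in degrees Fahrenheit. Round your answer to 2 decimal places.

°R = °F + 459.67.
Applying the formula gives -424.76 °F.

-424.76 degrees Fahrenheit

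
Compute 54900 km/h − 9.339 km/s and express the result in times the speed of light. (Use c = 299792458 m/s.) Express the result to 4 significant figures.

1.972e-5 c

54900 km/h = 5.08685e-5 c and 9.339 km/s = 3.11516e-5 c.
5.08685e-5 − 3.11516e-5 ≈ 1.972e-5 c.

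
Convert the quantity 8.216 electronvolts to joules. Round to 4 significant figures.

1.316e-18 J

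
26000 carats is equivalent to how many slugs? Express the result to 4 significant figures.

1 carat = 1.37044e-5 slug.
Thus 26000 × 1.37044e-5 ≈ 0.3563 slug.

0.3563 slug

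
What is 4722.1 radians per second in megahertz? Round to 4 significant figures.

0.0007515 megahertz

1 rad/s = 1.59155e-7 megahertz.
Thus 4722.1 × 1.59155e-7 ≈ 0.0007515 MHz.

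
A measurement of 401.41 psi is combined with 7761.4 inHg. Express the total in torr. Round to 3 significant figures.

401.41 psi = 20758.9 torr and 7761.4 inHg = 197140 torr.
20758.9 + 197140 ≈ 218000 torr.

218000 torr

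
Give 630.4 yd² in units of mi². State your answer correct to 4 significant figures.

0.0002035 mi²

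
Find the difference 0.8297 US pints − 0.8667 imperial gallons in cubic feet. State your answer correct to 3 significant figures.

0.8297 US pt = 0.0138643 ft³ and 0.8667 imp gal = 0.139143 ft³.
0.0138643 − 0.139143 ≈ -0.125 ft³.

-0.125 cubic feet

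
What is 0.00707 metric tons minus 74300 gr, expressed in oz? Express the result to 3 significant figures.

0.00707 t = 249.387 oz and 74300 gr = 169.829 oz.
249.387 − 169.829 ≈ 79.6 oz.

79.6 oz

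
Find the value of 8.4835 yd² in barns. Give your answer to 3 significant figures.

7.09e+28 barns

1 square yard = 8.36127e+27 barn.
Then 8.4835 × 8.36127e+27 ≈ 7.09e+28 barn.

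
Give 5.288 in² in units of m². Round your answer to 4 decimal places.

0.0034 square meters

1 square inch = 0.000645160 m².
5.288 × 0.000645160 ≈ 0.0034 m².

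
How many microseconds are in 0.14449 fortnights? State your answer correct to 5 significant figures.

1 fortnight = 1.20960 × 10^12 microseconds.
Then 0.14449 × 1.20960 × 10^12 ≈ 1.7478 × 10^11 μs.

1.7478 × 10^11 microseconds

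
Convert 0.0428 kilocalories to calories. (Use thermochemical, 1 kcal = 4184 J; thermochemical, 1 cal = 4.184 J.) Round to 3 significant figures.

42.8 calories

1 kilocalorie = 1000.00 calories.
So 0.0428 × 1000.00 ≈ 42.8 cal.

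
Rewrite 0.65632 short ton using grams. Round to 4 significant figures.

1 short ton = 907185 grams.
0.65632 × 907185 ≈ 595400 g.

595400 g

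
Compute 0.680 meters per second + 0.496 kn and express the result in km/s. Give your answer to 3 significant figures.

0.000935 km/s

0.680 m/s = 0.000680000 km/s and 0.496 kn = 0.000255164 km/s.
0.000680000 + 0.000255164 ≈ 0.000935 km/s.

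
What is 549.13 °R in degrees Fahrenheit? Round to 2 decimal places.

89.46 °F

°R = °F + 459.67.
Applying the formula gives 89.46 °F.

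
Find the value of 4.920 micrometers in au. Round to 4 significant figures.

3.289 × 10^-17 astronomical units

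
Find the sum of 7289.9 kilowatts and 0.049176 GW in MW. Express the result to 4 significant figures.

56.47 MW

7289.9 kW = 7.28990 MW and 0.049176 GW = 49.1760 MW.
7.28990 + 49.1760 ≈ 56.47 MW.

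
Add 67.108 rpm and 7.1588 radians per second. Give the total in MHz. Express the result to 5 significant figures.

2.2578 × 10^-6 megahertz

67.108 rpm = 1.11847 × 10^-6 MHz and 7.1588 rad/s = 1.13936 × 10^-6 MHz.
1.11847 × 10^-6 + 1.13936 × 10^-6 ≈ 2.2578 × 10^-6 MHz.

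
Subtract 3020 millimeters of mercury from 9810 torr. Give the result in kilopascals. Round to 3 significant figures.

905 kPa

9810 torr = 1307.89 kPa and 3020 mmHg = 402.634 kPa.
1307.89 − 402.634 ≈ 905 kPa.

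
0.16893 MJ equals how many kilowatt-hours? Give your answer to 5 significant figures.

0.046925 kWh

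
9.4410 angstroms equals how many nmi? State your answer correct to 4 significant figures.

1 Å = 5.39957e-14 nmi.
Thus 9.4410 × 5.39957e-14 ≈ 5.098e-13 nmi.

5.098e-13 nmi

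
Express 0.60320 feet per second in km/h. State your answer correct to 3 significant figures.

0.662 kilometers per hour

1 ft/s = 1.09728 km/h.
Then 0.60320 × 1.09728 ≈ 0.662 km/h.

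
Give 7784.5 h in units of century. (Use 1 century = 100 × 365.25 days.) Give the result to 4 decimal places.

1 hour = 1.14077 × 10^-6 century.
7784.5 × 1.14077 × 10^-6 ≈ 0.0089 century.

0.0089 centuries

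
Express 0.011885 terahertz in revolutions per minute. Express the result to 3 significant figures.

7.13 × 10^11 revolutions per minute

1 terahertz = 6.00000 × 10^13 rpm.
0.011885 × 6.00000 × 10^13 ≈ 7.13 × 10^11 rpm.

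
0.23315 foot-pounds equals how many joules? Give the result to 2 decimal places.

1 ft·lbf = 1.35582 J.
0.23315 × 1.35582 ≈ 0.32 J.

0.32 J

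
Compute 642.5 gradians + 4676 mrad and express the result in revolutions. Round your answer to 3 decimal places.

642.5 grad = 1.60625 rev and 4676 mrad = 0.744209 rev.
1.60625 + 0.744209 ≈ 2.350 rev.

2.350 rev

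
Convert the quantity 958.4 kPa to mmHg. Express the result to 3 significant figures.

7190 mmHg

1 kilopascal = 7.50062 mmHg.
Then 958.4 × 7.50062 ≈ 7190 mmHg.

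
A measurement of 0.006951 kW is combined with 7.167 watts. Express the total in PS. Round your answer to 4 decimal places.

0.0192 PS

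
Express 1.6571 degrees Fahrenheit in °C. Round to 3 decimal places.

-16.857 °C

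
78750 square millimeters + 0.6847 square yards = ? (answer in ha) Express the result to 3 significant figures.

6.51 × 10^-5 ha

78750 mm² = 7.87500 × 10^-6 ha and 0.6847 yd² = 5.72496 × 10^-5 ha.
7.87500 × 10^-6 + 5.72496 × 10^-5 ≈ 6.51 × 10^-5 ha.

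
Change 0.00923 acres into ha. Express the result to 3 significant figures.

0.00374 ha

1 acre = 0.404686 hectares.
Then 0.00923 × 0.404686 ≈ 0.00374 ha.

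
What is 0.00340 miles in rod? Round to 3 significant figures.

1.09 rod

1 mile = 320.000 rods.
Then 0.00340 × 320.000 ≈ 1.09 rod.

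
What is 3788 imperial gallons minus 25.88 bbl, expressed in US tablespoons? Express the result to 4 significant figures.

886300 US tbsp

3788 imp gal = 1.16459 × 10^6 US tbsp and 25.88 bbl = 278262 US tbsp.
1.16459 × 10^6 − 278262 ≈ 886300 US tbsp.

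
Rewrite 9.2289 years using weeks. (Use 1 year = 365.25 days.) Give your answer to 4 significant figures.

481.6 wk

1 year = 52.1786 weeks.
So 9.2289 × 52.1786 ≈ 481.6 wk.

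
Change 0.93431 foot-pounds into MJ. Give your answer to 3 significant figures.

1.27 × 10^-6 MJ

1 ft·lbf = 1.35582 × 10^-6 megajoules.
Then 0.93431 × 1.35582 × 10^-6 ≈ 1.27 × 10^-6 MJ.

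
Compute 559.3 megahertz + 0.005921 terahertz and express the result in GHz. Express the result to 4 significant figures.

559.3 MHz = 0.559300 GHz and 0.005921 THz = 5.92100 GHz.
0.559300 + 5.92100 ≈ 6.480 GHz.

6.480 gigahertz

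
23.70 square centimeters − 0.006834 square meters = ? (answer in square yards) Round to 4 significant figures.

-0.005339 square yards

23.70 cm² = 0.00283450 yd² and 0.006834 m² = 0.00817340 yd².
0.00283450 − 0.00817340 ≈ -0.005339 yd².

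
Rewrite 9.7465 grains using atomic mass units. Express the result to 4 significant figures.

1 gr = 3.90228 × 10^22 u.
So 9.7465 × 3.90228 × 10^22 ≈ 3.803 × 10^23 u.

3.803 × 10^23 atomic mass units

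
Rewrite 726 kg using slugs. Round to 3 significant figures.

49.7 slug

1 kilogram = 0.0685218 slug.
So 726 × 0.0685218 ≈ 49.7 slug.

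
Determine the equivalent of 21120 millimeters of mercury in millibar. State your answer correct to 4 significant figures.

1 millimeter of mercury = 1.33322 mbar.
Then 21120 × 1.33322 ≈ 28160 mbar.

28160 mbar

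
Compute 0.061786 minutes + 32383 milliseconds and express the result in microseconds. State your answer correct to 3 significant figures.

3.61 × 10^7 microseconds

0.061786 min = 3.70716 × 10^6 μs and 32383 ms = 3.23830 × 10^7 μs.
3.70716 × 10^6 + 3.23830 × 10^7 ≈ 3.61 × 10^7 μs.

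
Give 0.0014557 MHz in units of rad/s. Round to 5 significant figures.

9146.4 rad/s

1 megahertz = 6.28319 × 10^6 radians per second.
0.0014557 × 6.28319 × 10^6 ≈ 9146.4 rad/s.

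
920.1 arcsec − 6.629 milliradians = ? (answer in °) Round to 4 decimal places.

-0.1242 °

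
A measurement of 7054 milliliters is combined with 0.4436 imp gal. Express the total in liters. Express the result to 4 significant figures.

7054 mL = 7.05400 L and 0.4436 imp gal = 2.01665 L.
7.05400 + 2.01665 ≈ 9.071 L.

9.071 L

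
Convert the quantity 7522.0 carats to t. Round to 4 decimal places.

1 carat = 2.00000 × 10^-7 t.
Thus 7522.0 × 2.00000 × 10^-7 ≈ 0.0015 t.

0.0015 t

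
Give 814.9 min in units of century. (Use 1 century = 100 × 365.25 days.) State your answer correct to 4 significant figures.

1.549e-5 century

1 min = 1.90129e-8 century.
Then 814.9 × 1.90129e-8 ≈ 1.549e-5 century.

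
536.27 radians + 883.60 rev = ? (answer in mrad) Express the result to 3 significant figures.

536.27 rad = 536270 mrad and 883.60 rev = 5.55182 × 10^6 mrad.
536270 + 5.55182 × 10^6 ≈ 6.09 × 10^6 mrad.

6.09 × 10^6 mrad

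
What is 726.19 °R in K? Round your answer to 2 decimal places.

403.44 K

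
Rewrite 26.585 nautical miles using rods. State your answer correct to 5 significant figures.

9789.9 rods

1 nautical mile = 368.249 rod.
Then 26.585 × 368.249 ≈ 9789.9 rod.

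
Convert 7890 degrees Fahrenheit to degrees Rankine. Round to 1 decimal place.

8349.7 °R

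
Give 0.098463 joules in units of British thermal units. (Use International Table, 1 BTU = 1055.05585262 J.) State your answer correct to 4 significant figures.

9.332 × 10^-5 British thermal units

1 joule = 0.000947817 British thermal units.
0.098463 × 0.000947817 ≈ 9.332 × 10^-5 BTU.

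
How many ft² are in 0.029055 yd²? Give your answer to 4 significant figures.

0.2615 ft²

1 square yard = 9.00000 ft².
So 0.029055 × 9.00000 ≈ 0.2615 ft².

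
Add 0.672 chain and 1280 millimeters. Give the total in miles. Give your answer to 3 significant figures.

0.00920 mi

0.672 chain = 0.00840000 mi and 1280 mm = 0.000795355 mi.
0.00840000 + 0.000795355 ≈ 0.00920 mi.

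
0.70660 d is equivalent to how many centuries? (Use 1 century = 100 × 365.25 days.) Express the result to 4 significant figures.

1.935e-5 century

1 d = 2.73785e-5 centuries.
0.70660 × 2.73785e-5 ≈ 1.935e-5 century.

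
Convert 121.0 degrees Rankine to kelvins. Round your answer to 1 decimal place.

67.2 K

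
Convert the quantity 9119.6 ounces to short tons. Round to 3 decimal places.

0.285 short ton

1 oz = 3.12500e-5 short ton.
Then 9119.6 × 3.12500e-5 ≈ 0.285 short ton.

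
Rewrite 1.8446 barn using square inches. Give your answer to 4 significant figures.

2.859 × 10^-25 in²

1 barn = 1.55000 × 10^-25 in².
So 1.8446 × 1.55000 × 10^-25 ≈ 2.859 × 10^-25 in².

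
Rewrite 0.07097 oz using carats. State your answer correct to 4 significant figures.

10.06 ct

1 oz = 141.748 carats.
So 0.07097 × 141.748 ≈ 10.06 ct.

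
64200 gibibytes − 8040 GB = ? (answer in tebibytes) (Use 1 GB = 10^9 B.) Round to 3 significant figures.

55.4 tebibytes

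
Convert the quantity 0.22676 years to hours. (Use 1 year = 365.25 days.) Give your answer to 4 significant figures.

1988 hours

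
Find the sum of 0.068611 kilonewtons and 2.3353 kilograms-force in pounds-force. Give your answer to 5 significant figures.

0.068611 kN = 15.4244 lbf and 2.3353 kgf = 5.14846 lbf.
15.4244 + 5.14846 ≈ 20.573 lbf.

20.573 lbf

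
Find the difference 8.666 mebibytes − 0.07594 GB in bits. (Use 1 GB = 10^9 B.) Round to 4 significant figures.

8.666 MiB = 7.26957e+7 bit and 0.07594 GB = 6.07520e+8 bit.
7.26957e+7 − 6.07520e+8 ≈ -5.348e+8 bit.

-5.348e+8 bit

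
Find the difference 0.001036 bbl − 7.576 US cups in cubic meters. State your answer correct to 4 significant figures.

-0.001628 m³

0.001036 bbl = 0.000164711 m³ and 7.576 US cup = 0.00179239 m³.
0.000164711 − 0.00179239 ≈ -0.001628 m³.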